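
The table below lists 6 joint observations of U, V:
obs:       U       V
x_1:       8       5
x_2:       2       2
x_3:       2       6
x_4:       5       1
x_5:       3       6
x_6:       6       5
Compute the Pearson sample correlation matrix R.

Step 1 — column means:
  mean(U) = (8 + 2 + 2 + 5 + 3 + 6) / 6 = 26/6 = 4.3333
  mean(V) = (5 + 2 + 6 + 1 + 6 + 5) / 6 = 25/6 = 4.1667

Step 2 — sample variances and covariances s[i,j] = (1/(n-1)) · Σ_k (x_{k,i} - mean_i) · (x_{k,j} - mean_j), with n-1 = 5:
  s[U,U] = ((3.6667)·(3.6667) + (-2.3333)·(-2.3333) + (-2.3333)·(-2.3333) + (0.6667)·(0.6667) + (-1.3333)·(-1.3333) + (1.6667)·(1.6667)) / 5 = 29.3333/5 = 5.8667
  s[U,V] = ((3.6667)·(0.8333) + (-2.3333)·(-2.1667) + (-2.3333)·(1.8333) + (0.6667)·(-3.1667) + (-1.3333)·(1.8333) + (1.6667)·(0.8333)) / 5 = 0.6667/5 = 0.1333
  s[V,V] = ((0.8333)·(0.8333) + (-2.1667)·(-2.1667) + (1.8333)·(1.8333) + (-3.1667)·(-3.1667) + (1.8333)·(1.8333) + (0.8333)·(0.8333)) / 5 = 22.8333/5 = 4.5667
  Sample standard deviations s_i = √(s[i,i]):
  s(U) = √(5.8667) = 2.4221
  s(V) = √(4.5667) = 2.137

Step 3 — r_{ij} = s_{ij} / (s_i · s_j):
  r[U,U] = 1 (diagonal).
  r[U,V] = 0.1333 / (2.4221 · 2.137) = 0.1333 / 5.176 = 0.0258
  r[V,V] = 1 (diagonal).

R is symmetric with unit diagonal. Assembling:

R = [[1, 0.0258],
 [0.0258, 1]]


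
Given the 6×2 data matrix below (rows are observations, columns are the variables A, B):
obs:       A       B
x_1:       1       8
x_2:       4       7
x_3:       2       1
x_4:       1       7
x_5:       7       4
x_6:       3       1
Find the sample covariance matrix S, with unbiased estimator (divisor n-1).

Step 1 — column means:
  mean(A) = (1 + 4 + 2 + 1 + 7 + 3) / 6 = 18/6 = 3
  mean(B) = (8 + 7 + 1 + 7 + 4 + 1) / 6 = 28/6 = 4.6667

Step 2 — sample covariance S[i,j] = (1/(n-1)) · Σ_k (x_{k,i} - mean_i) · (x_{k,j} - mean_j), with n-1 = 5.
  S[A,A] = ((-2)·(-2) + (1)·(1) + (-1)·(-1) + (-2)·(-2) + (4)·(4) + (0)·(0)) / 5 = 26/5 = 5.2
  S[A,B] = ((-2)·(3.3333) + (1)·(2.3333) + (-1)·(-3.6667) + (-2)·(2.3333) + (4)·(-0.6667) + (0)·(-3.6667)) / 5 = -8/5 = -1.6
  S[B,B] = ((3.3333)·(3.3333) + (2.3333)·(2.3333) + (-3.6667)·(-3.6667) + (2.3333)·(2.3333) + (-0.6667)·(-0.6667) + (-3.6667)·(-3.6667)) / 5 = 49.3333/5 = 9.8667

S is symmetric (S[j,i] = S[i,j]). Assembling:

S = [[5.2, -1.6],
 [-1.6, 9.8667]]


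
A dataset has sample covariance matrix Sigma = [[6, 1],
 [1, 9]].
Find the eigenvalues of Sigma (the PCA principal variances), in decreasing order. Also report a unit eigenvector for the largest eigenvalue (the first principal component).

Step 1 — characteristic polynomial of 2×2 Sigma:
  det(Sigma - λI) = λ² - trace · λ + det = 0.
  trace = 6 + 9 = 15, det = 6·9 - (1)² = 53.
Step 2 — discriminant:
  Δ = trace² - 4·det = 225 - 212 = 13.
Step 3 — eigenvalues:
  λ = (trace ± √Δ)/2 = (15 ± 3.6056)/2,
  λ_1 = 9.3028,  λ_2 = 5.6972.

Step 4 — unit eigenvector for λ_1: solve (Sigma - λ_1 I)v = 0. First row:
  (6 - 9.3028)·v_x + (1)·v_y = 0, i.e. (-3.3028)·v_x + (1)·v_y = 0,
  so v ∝ (b, λ_1 - a) = (1, 3.3028) = u.
  ||u|| = √((1)² + (3.3028)²) = √(11.9083) ≈ 3.4508,
  v_1 = u/||u|| ≈ (0.2898, 0.9571) (||v_1|| = 1).

λ_1 = 9.3028,  λ_2 = 5.6972;  v_1 ≈ (0.2898, 0.9571)


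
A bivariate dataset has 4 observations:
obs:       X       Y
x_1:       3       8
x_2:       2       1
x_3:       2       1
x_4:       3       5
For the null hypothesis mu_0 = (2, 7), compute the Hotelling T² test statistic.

Step 1 — sample mean vector:
  mean(X) = (3 + 2 + 2 + 3) / 4 = 10/4 = 2.5
  mean(Y) = (8 + 1 + 1 + 5) / 4 = 15/4 = 3.75
  x̄ = (2.5, 3.75),  deviation x̄ - mu_0 = (2.5, 3.75) - (2, 7) = (0.5, -3.25).

Step 2 — sample covariance matrix, S[i,j] = (1/(n-1)) · Σ_k (x_{k,i} - mean_i) · (x_{k,j} - mean_j), divisor n-1 = 3:
  S[X,X] = ((0.5)·(0.5) + (-0.5)·(-0.5) + (-0.5)·(-0.5) + (0.5)·(0.5)) / 3 = 1/3 = 0.3333
  S[X,Y] = ((0.5)·(4.25) + (-0.5)·(-2.75) + (-0.5)·(-2.75) + (0.5)·(1.25)) / 3 = 5.5/3 = 1.8333
  S[Y,Y] = ((4.25)·(4.25) + (-2.75)·(-2.75) + (-2.75)·(-2.75) + (1.25)·(1.25)) / 3 = 34.75/3 = 11.5833
  S = [[0.3333, 1.8333],
 [1.8333, 11.5833]].

Step 3 — invert S. det(S) = 0.3333·11.5833 - (1.8333)² = 0.5.
  S^{-1} = (1/det) · [[d, -b], [-b, a]] = [[23.1667, -3.6667],
 [-3.6667, 0.6667]].

Step 4 — quadratic form (x̄ - mu_0)^T · S^{-1} · (x̄ - mu_0):
  S^{-1} · (x̄ - mu_0) = (23.5, -4),
  (x̄ - mu_0)^T · [...] = (0.5)·(23.5) + (-3.25)·(-4) = 24.75.

Step 5 — scale by n: T² = 4 · 24.75 = 99.

T² ≈ 99


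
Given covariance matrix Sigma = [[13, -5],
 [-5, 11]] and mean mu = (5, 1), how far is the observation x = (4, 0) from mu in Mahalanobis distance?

Step 1 — centre the observation: (x - mu) = (-1, -1).

Step 2 — invert Sigma. det(Sigma) = 13·11 - (-5)² = 118.
  Sigma^{-1} = (1/det) · [[d, -b], [-b, a]] = [[0.0932, 0.0424],
 [0.0424, 0.1102]].

Step 3 — form the quadratic (x - mu)^T · Sigma^{-1} · (x - mu):
  Sigma^{-1} · (x - mu) = (-0.1356, -0.1525).
  (x - mu)^T · [Sigma^{-1} · (x - mu)] = (-1)·(-0.1356) + (-1)·(-0.1525) = 0.2881.

Step 4 — take square root: d = √(0.2881) ≈ 0.5368.

d(x, mu) = √(0.2881) ≈ 0.5368


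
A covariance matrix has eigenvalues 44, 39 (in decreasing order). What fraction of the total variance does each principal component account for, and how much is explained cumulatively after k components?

Step 1 — total variance = trace(Sigma) = Σ λ_i = 44 + 39 = 83.

Step 2 — fraction explained by component i = λ_i / Σ λ:
  PC1: 44/83 = 0.5301
  PC2: 39/83 = 0.4699

Step 3 — cumulative fraction after k components = (λ_1 + ... + λ_k) / Σ λ:
  k = 1: 44/83 = 0.5301
  k = 2: (44 + 39)/83 = 83/83 = 1

Summary (fraction, with percent):

explained: PC1 0.5301 (53.01%), PC2 0.4699 (46.99%);  cumulative: 0.5301, 1


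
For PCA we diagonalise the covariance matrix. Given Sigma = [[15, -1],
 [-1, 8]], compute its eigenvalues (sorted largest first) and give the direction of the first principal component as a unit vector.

Step 1 — characteristic polynomial of 2×2 Sigma:
  det(Sigma - λI) = λ² - trace · λ + det = 0.
  trace = 15 + 8 = 23, det = 15·8 - (-1)² = 119.
Step 2 — discriminant:
  Δ = trace² - 4·det = 529 - 476 = 53.
Step 3 — eigenvalues:
  λ = (trace ± √Δ)/2 = (23 ± 7.2801)/2,
  λ_1 = 15.1401,  λ_2 = 7.8599.

Step 4 — unit eigenvector for λ_1: solve (Sigma - λ_1 I)v = 0. First row:
  (15 - 15.1401)·v_x + (-1)·v_y = 0, i.e. (-0.1401)·v_x + (-1)·v_y = 0,
  so v ∝ (b, λ_1 - a) = (-1, 0.1401); multiply by -1 so the first entry is positive: u = (1, -0.1401).
  ||u|| = √((1)² + (-0.1401)²) = √(1.0196) ≈ 1.0098,
  v_1 = u/||u|| ≈ (0.9903, -0.1387) (||v_1|| = 1).

λ_1 = 15.1401,  λ_2 = 7.8599;  v_1 ≈ (0.9903, -0.1387)


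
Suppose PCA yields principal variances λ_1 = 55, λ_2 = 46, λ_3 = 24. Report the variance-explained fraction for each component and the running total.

Step 1 — total variance = trace(Sigma) = Σ λ_i = 55 + 46 + 24 = 125.

Step 2 — fraction explained by component i = λ_i / Σ λ:
  PC1: 55/125 = 0.44
  PC2: 46/125 = 0.368
  PC3: 24/125 = 0.192

Step 3 — cumulative fraction after k components = (λ_1 + ... + λ_k) / Σ λ:
  k = 1: 55/125 = 0.44
  k = 2: (55 + 46)/125 = 101/125 = 0.808
  k = 3: (55 + 46 + 24)/125 = 125/125 = 1

Summary (fraction, with percent):

explained: PC1 0.44 (44%), PC2 0.368 (36.8%), PC3 0.192 (19.2%);  cumulative: 0.44, 0.808, 1


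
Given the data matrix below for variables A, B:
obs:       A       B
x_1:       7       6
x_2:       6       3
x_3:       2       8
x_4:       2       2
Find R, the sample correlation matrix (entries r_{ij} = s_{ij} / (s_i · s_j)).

Step 1 — column means:
  mean(A) = (7 + 6 + 2 + 2) / 4 = 17/4 = 4.25
  mean(B) = (6 + 3 + 8 + 2) / 4 = 19/4 = 4.75

Step 2 — sample variances and covariances s[i,j] = (1/(n-1)) · Σ_k (x_{k,i} - mean_i) · (x_{k,j} - mean_j), with n-1 = 3:
  s[A,A] = ((2.75)·(2.75) + (1.75)·(1.75) + (-2.25)·(-2.25) + (-2.25)·(-2.25)) / 3 = 20.75/3 = 6.9167
  s[A,B] = ((2.75)·(1.25) + (1.75)·(-1.75) + (-2.25)·(3.25) + (-2.25)·(-2.75)) / 3 = -0.75/3 = -0.25
  s[B,B] = ((1.25)·(1.25) + (-1.75)·(-1.75) + (3.25)·(3.25) + (-2.75)·(-2.75)) / 3 = 22.75/3 = 7.5833
  Sample standard deviations s_i = √(s[i,i]):
  s(A) = √(6.9167) = 2.63
  s(B) = √(7.5833) = 2.7538

Step 3 — r_{ij} = s_{ij} / (s_i · s_j):
  r[A,A] = 1 (diagonal).
  r[A,B] = -0.25 / (2.63 · 2.7538) = -0.25 / 7.2423 = -0.0345
  r[B,B] = 1 (diagonal).

R is symmetric with unit diagonal. Assembling:

R = [[1, -0.0345],
 [-0.0345, 1]]


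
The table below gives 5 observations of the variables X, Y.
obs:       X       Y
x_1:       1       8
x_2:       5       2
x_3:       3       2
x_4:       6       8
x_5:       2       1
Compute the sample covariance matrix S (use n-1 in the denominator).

Step 1 — column means:
  mean(X) = (1 + 5 + 3 + 6 + 2) / 5 = 17/5 = 3.4
  mean(Y) = (8 + 2 + 2 + 8 + 1) / 5 = 21/5 = 4.2

Step 2 — sample covariance S[i,j] = (1/(n-1)) · Σ_k (x_{k,i} - mean_i) · (x_{k,j} - mean_j), with n-1 = 4.
  S[X,X] = ((-2.4)·(-2.4) + (1.6)·(1.6) + (-0.4)·(-0.4) + (2.6)·(2.6) + (-1.4)·(-1.4)) / 4 = 17.2/4 = 4.3
  S[X,Y] = ((-2.4)·(3.8) + (1.6)·(-2.2) + (-0.4)·(-2.2) + (2.6)·(3.8) + (-1.4)·(-3.2)) / 4 = 2.6/4 = 0.65
  S[Y,Y] = ((3.8)·(3.8) + (-2.2)·(-2.2) + (-2.2)·(-2.2) + (3.8)·(3.8) + (-3.2)·(-3.2)) / 4 = 48.8/4 = 12.2

S is symmetric (S[j,i] = S[i,j]). Assembling:

S = [[4.3, 0.65],
 [0.65, 12.2]]


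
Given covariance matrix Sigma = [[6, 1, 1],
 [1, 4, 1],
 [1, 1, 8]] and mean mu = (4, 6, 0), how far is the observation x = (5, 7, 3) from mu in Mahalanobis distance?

Step 1 — centre the observation: (x - mu) = (1, 1, 3).

Step 2 — invert Sigma (cofactor / det for 3×3, or solve directly):
  Sigma^{-1} = [[0.1761, -0.0398, -0.017],
 [-0.0398, 0.267, -0.0284],
 [-0.017, -0.0284, 0.1307]].

Step 3 — form the quadratic (x - mu)^T · Sigma^{-1} · (x - mu):
  Sigma^{-1} · (x - mu) = (0.0852, 0.142, 0.3466).
  (x - mu)^T · [Sigma^{-1} · (x - mu)] = (1)·(0.0852) + (1)·(0.142) + (3)·(0.3466) = 1.267.

Step 4 — take square root: d = √(1.267) ≈ 1.1256.

d(x, mu) = √(1.267) ≈ 1.1256


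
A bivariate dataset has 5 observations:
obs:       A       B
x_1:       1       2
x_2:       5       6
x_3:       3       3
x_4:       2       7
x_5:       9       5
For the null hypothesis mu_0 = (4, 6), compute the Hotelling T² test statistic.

Step 1 — sample mean vector:
  mean(A) = (1 + 5 + 3 + 2 + 9) / 5 = 20/5 = 4
  mean(B) = (2 + 6 + 3 + 7 + 5) / 5 = 23/5 = 4.6
  x̄ = (4, 4.6),  deviation x̄ - mu_0 = (4, 4.6) - (4, 6) = (0, -1.4).

Step 2 — sample covariance matrix, S[i,j] = (1/(n-1)) · Σ_k (x_{k,i} - mean_i) · (x_{k,j} - mean_j), divisor n-1 = 4:
  S[A,A] = ((-3)·(-3) + (1)·(1) + (-1)·(-1) + (-2)·(-2) + (5)·(5)) / 4 = 40/4 = 10
  S[A,B] = ((-3)·(-2.6) + (1)·(1.4) + (-1)·(-1.6) + (-2)·(2.4) + (5)·(0.4)) / 4 = 8/4 = 2
  S[B,B] = ((-2.6)·(-2.6) + (1.4)·(1.4) + (-1.6)·(-1.6) + (2.4)·(2.4) + (0.4)·(0.4)) / 4 = 17.2/4 = 4.3
  S = [[10, 2],
 [2, 4.3]].

Step 3 — invert S. det(S) = 10·4.3 - (2)² = 39.
  S^{-1} = (1/det) · [[d, -b], [-b, a]] = [[0.1103, -0.0513],
 [-0.0513, 0.2564]].

Step 4 — quadratic form (x̄ - mu_0)^T · S^{-1} · (x̄ - mu_0):
  S^{-1} · (x̄ - mu_0) = (0.0718, -0.359),
  (x̄ - mu_0)^T · [...] = (0)·(0.0718) + (-1.4)·(-0.359) = 0.5026.

Step 5 — scale by n: T² = 5 · 0.5026 = 2.5128.

T² ≈ 2.5128


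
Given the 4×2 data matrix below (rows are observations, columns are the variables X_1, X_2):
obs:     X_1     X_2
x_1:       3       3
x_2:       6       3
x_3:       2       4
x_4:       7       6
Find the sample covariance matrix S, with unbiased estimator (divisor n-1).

Step 1 — column means:
  mean(X_1) = (3 + 6 + 2 + 7) / 4 = 18/4 = 4.5
  mean(X_2) = (3 + 3 + 4 + 6) / 4 = 16/4 = 4

Step 2 — sample covariance S[i,j] = (1/(n-1)) · Σ_k (x_{k,i} - mean_i) · (x_{k,j} - mean_j), with n-1 = 3.
  S[X_1,X_1] = ((-1.5)·(-1.5) + (1.5)·(1.5) + (-2.5)·(-2.5) + (2.5)·(2.5)) / 3 = 17/3 = 5.6667
  S[X_1,X_2] = ((-1.5)·(-1) + (1.5)·(-1) + (-2.5)·(0) + (2.5)·(2)) / 3 = 5/3 = 1.6667
  S[X_2,X_2] = ((-1)·(-1) + (-1)·(-1) + (0)·(0) + (2)·(2)) / 3 = 6/3 = 2

S is symmetric (S[j,i] = S[i,j]). Assembling:

S = [[5.6667, 1.6667],
 [1.6667, 2]]


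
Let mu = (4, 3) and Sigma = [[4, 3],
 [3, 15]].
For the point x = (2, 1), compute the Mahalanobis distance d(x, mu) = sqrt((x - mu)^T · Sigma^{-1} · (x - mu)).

Step 1 — centre the observation: (x - mu) = (-2, -2).

Step 2 — invert Sigma. det(Sigma) = 4·15 - (3)² = 51.
  Sigma^{-1} = (1/det) · [[d, -b], [-b, a]] = [[0.2941, -0.0588],
 [-0.0588, 0.0784]].

Step 3 — form the quadratic (x - mu)^T · Sigma^{-1} · (x - mu):
  Sigma^{-1} · (x - mu) = (-0.4706, -0.0392).
  (x - mu)^T · [Sigma^{-1} · (x - mu)] = (-2)·(-0.4706) + (-2)·(-0.0392) = 1.0196.

Step 4 — take square root: d = √(1.0196) ≈ 1.0098.

d(x, mu) = √(1.0196) ≈ 1.0098


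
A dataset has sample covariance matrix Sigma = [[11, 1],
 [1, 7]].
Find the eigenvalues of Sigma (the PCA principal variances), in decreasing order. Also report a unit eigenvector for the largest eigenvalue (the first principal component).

Step 1 — characteristic polynomial of 2×2 Sigma:
  det(Sigma - λI) = λ² - trace · λ + det = 0.
  trace = 11 + 7 = 18, det = 11·7 - (1)² = 76.
Step 2 — discriminant:
  Δ = trace² - 4·det = 324 - 304 = 20.
Step 3 — eigenvalues:
  λ = (trace ± √Δ)/2 = (18 ± 4.4721)/2,
  λ_1 = 11.2361,  λ_2 = 6.7639.

Step 4 — unit eigenvector for λ_1: solve (Sigma - λ_1 I)v = 0. First row:
  (11 - 11.2361)·v_x + (1)·v_y = 0, i.e. (-0.2361)·v_x + (1)·v_y = 0,
  so v ∝ (b, λ_1 - a) = (1, 0.2361) = u.
  ||u|| = √((1)² + (0.2361)²) = √(1.0557) ≈ 1.0275,
  v_1 = u/||u|| ≈ (0.9732, 0.2298) (||v_1|| = 1).

λ_1 = 11.2361,  λ_2 = 6.7639;  v_1 ≈ (0.9732, 0.2298)


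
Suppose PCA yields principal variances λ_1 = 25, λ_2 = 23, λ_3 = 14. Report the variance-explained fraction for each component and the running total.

Step 1 — total variance = trace(Sigma) = Σ λ_i = 25 + 23 + 14 = 62.

Step 2 — fraction explained by component i = λ_i / Σ λ:
  PC1: 25/62 = 0.4032
  PC2: 23/62 = 0.371
  PC3: 14/62 = 0.2258

Step 3 — cumulative fraction after k components = (λ_1 + ... + λ_k) / Σ λ:
  k = 1: 25/62 = 0.4032
  k = 2: (25 + 23)/62 = 48/62 = 0.7742
  k = 3: (25 + 23 + 14)/62 = 62/62 = 1

Summary (fraction, with percent):

explained: PC1 0.4032 (40.32%), PC2 0.371 (37.1%), PC3 0.2258 (22.58%);  cumulative: 0.4032, 0.7742, 1


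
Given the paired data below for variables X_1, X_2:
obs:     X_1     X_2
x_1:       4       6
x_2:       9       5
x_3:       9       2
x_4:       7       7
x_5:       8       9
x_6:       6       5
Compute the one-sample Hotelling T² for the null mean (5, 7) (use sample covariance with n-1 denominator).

Step 1 — sample mean vector:
  mean(X_1) = (4 + 9 + 9 + 7 + 8 + 6) / 6 = 43/6 = 7.1667
  mean(X_2) = (6 + 5 + 2 + 7 + 9 + 5) / 6 = 34/6 = 5.6667
  x̄ = (7.1667, 5.6667),  deviation x̄ - mu_0 = (7.1667, 5.6667) - (5, 7) = (2.1667, -1.3333).

Step 2 — sample covariance matrix, S[i,j] = (1/(n-1)) · Σ_k (x_{k,i} - mean_i) · (x_{k,j} - mean_j), divisor n-1 = 5:
  S[X_1,X_1] = ((-3.1667)·(-3.1667) + (1.8333)·(1.8333) + (1.8333)·(1.8333) + (-0.1667)·(-0.1667) + (0.8333)·(0.8333) + (-1.1667)·(-1.1667)) / 5 = 18.8333/5 = 3.7667
  S[X_1,X_2] = ((-3.1667)·(0.3333) + (1.8333)·(-0.6667) + (1.8333)·(-3.6667) + (-0.1667)·(1.3333) + (0.8333)·(3.3333) + (-1.1667)·(-0.6667)) / 5 = -5.6667/5 = -1.1333
  S[X_2,X_2] = ((0.3333)·(0.3333) + (-0.6667)·(-0.6667) + (-3.6667)·(-3.6667) + (1.3333)·(1.3333) + (3.3333)·(3.3333) + (-0.6667)·(-0.6667)) / 5 = 27.3333/5 = 5.4667
  S = [[3.7667, -1.1333],
 [-1.1333, 5.4667]].

Step 3 — invert S. det(S) = 3.7667·5.4667 - (-1.1333)² = 19.3067.
  S^{-1} = (1/det) · [[d, -b], [-b, a]] = [[0.2831, 0.0587],
 [0.0587, 0.1951]].

Step 4 — quadratic form (x̄ - mu_0)^T · S^{-1} · (x̄ - mu_0):
  S^{-1} · (x̄ - mu_0) = (0.5352, -0.1329),
  (x̄ - mu_0)^T · [...] = (2.1667)·(0.5352) + (-1.3333)·(-0.1329) = 1.3369.

Step 5 — scale by n: T² = 6 · 1.3369 = 8.0214.

T² ≈ 8.0214


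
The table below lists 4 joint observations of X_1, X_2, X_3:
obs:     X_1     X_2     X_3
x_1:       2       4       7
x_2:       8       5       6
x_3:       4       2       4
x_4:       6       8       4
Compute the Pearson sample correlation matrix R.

Step 1 — column means:
  mean(X_1) = (2 + 8 + 4 + 6) / 4 = 20/4 = 5
  mean(X_2) = (4 + 5 + 2 + 8) / 4 = 19/4 = 4.75
  mean(X_3) = (7 + 6 + 4 + 4) / 4 = 21/4 = 5.25

Step 2 — sample variances and covariances s[i,j] = (1/(n-1)) · Σ_k (x_{k,i} - mean_i) · (x_{k,j} - mean_j), with n-1 = 3:
  s[X_1,X_1] = ((-3)·(-3) + (3)·(3) + (-1)·(-1) + (1)·(1)) / 3 = 20/3 = 6.6667
  s[X_1,X_2] = ((-3)·(-0.75) + (3)·(0.25) + (-1)·(-2.75) + (1)·(3.25)) / 3 = 9/3 = 3
  s[X_1,X_3] = ((-3)·(1.75) + (3)·(0.75) + (-1)·(-1.25) + (1)·(-1.25)) / 3 = -3/3 = -1
  s[X_2,X_2] = ((-0.75)·(-0.75) + (0.25)·(0.25) + (-2.75)·(-2.75) + (3.25)·(3.25)) / 3 = 18.75/3 = 6.25
  s[X_2,X_3] = ((-0.75)·(1.75) + (0.25)·(0.75) + (-2.75)·(-1.25) + (3.25)·(-1.25)) / 3 = -1.75/3 = -0.5833
  s[X_3,X_3] = ((1.75)·(1.75) + (0.75)·(0.75) + (-1.25)·(-1.25) + (-1.25)·(-1.25)) / 3 = 6.75/3 = 2.25
  Sample standard deviations s_i = √(s[i,i]):
  s(X_1) = √(6.6667) = 2.582
  s(X_2) = √(6.25) = 2.5
  s(X_3) = √(2.25) = 1.5

Step 3 — r_{ij} = s_{ij} / (s_i · s_j):
  r[X_1,X_1] = 1 (diagonal).
  r[X_1,X_2] = 3 / (2.582 · 2.5) = 3 / 6.455 = 0.4648
  r[X_1,X_3] = -1 / (2.582 · 1.5) = -1 / 3.873 = -0.2582
  r[X_2,X_2] = 1 (diagonal).
  r[X_2,X_3] = -0.5833 / (2.5 · 1.5) = -0.5833 / 3.75 = -0.1556
  r[X_3,X_3] = 1 (diagonal).

R is symmetric with unit diagonal. Assembling:

R = [[1, 0.4648, -0.2582],
 [0.4648, 1, -0.1556],
 [-0.2582, -0.1556, 1]]


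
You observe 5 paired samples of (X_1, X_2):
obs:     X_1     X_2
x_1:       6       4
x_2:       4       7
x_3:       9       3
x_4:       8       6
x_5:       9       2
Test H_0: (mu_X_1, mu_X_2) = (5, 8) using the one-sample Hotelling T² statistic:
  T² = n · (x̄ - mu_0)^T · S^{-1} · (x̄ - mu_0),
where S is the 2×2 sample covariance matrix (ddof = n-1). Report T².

Step 1 — sample mean vector:
  mean(X_1) = (6 + 4 + 9 + 8 + 9) / 5 = 36/5 = 7.2
  mean(X_2) = (4 + 7 + 3 + 6 + 2) / 5 = 22/5 = 4.4
  x̄ = (7.2, 4.4),  deviation x̄ - mu_0 = (7.2, 4.4) - (5, 8) = (2.2, -3.6).

Step 2 — sample covariance matrix, S[i,j] = (1/(n-1)) · Σ_k (x_{k,i} - mean_i) · (x_{k,j} - mean_j), divisor n-1 = 4:
  S[X_1,X_1] = ((-1.2)·(-1.2) + (-3.2)·(-3.2) + (1.8)·(1.8) + (0.8)·(0.8) + (1.8)·(1.8)) / 4 = 18.8/4 = 4.7
  S[X_1,X_2] = ((-1.2)·(-0.4) + (-3.2)·(2.6) + (1.8)·(-1.4) + (0.8)·(1.6) + (1.8)·(-2.4)) / 4 = -13.4/4 = -3.35
  S[X_2,X_2] = ((-0.4)·(-0.4) + (2.6)·(2.6) + (-1.4)·(-1.4) + (1.6)·(1.6) + (-2.4)·(-2.4)) / 4 = 17.2/4 = 4.3
  S = [[4.7, -3.35],
 [-3.35, 4.3]].

Step 3 — invert S. det(S) = 4.7·4.3 - (-3.35)² = 8.9875.
  S^{-1} = (1/det) · [[d, -b], [-b, a]] = [[0.4784, 0.3727],
 [0.3727, 0.5229]].

Step 4 — quadratic form (x̄ - mu_0)^T · S^{-1} · (x̄ - mu_0):
  S^{-1} · (x̄ - mu_0) = (-0.2893, -1.0626),
  (x̄ - mu_0)^T · [...] = (2.2)·(-0.2893) + (-3.6)·(-1.0626) = 3.1889.

Step 5 — scale by n: T² = 5 · 3.1889 = 15.9444.

T² ≈ 15.9444


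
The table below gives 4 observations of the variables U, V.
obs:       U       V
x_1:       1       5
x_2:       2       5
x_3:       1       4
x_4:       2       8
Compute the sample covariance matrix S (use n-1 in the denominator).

Step 1 — column means:
  mean(U) = (1 + 2 + 1 + 2) / 4 = 6/4 = 1.5
  mean(V) = (5 + 5 + 4 + 8) / 4 = 22/4 = 5.5

Step 2 — sample covariance S[i,j] = (1/(n-1)) · Σ_k (x_{k,i} - mean_i) · (x_{k,j} - mean_j), with n-1 = 3.
  S[U,U] = ((-0.5)·(-0.5) + (0.5)·(0.5) + (-0.5)·(-0.5) + (0.5)·(0.5)) / 3 = 1/3 = 0.3333
  S[U,V] = ((-0.5)·(-0.5) + (0.5)·(-0.5) + (-0.5)·(-1.5) + (0.5)·(2.5)) / 3 = 2/3 = 0.6667
  S[V,V] = ((-0.5)·(-0.5) + (-0.5)·(-0.5) + (-1.5)·(-1.5) + (2.5)·(2.5)) / 3 = 9/3 = 3

S is symmetric (S[j,i] = S[i,j]). Assembling:

S = [[0.3333, 0.6667],
 [0.6667, 3]]


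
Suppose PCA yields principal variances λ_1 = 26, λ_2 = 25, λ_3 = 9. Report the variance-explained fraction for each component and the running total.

Step 1 — total variance = trace(Sigma) = Σ λ_i = 26 + 25 + 9 = 60.

Step 2 — fraction explained by component i = λ_i / Σ λ:
  PC1: 26/60 = 0.4333
  PC2: 25/60 = 0.4167
  PC3: 9/60 = 0.15

Step 3 — cumulative fraction after k components = (λ_1 + ... + λ_k) / Σ λ:
  k = 1: 26/60 = 0.4333
  k = 2: (26 + 25)/60 = 51/60 = 0.85
  k = 3: (26 + 25 + 9)/60 = 60/60 = 1

Summary (fraction, with percent):

explained: PC1 0.4333 (43.33%), PC2 0.4167 (41.67%), PC3 0.15 (15%);  cumulative: 0.4333, 0.85, 1


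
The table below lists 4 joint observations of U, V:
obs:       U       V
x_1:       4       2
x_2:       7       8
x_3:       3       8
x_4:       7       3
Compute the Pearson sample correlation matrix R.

Step 1 — column means:
  mean(U) = (4 + 7 + 3 + 7) / 4 = 21/4 = 5.25
  mean(V) = (2 + 8 + 8 + 3) / 4 = 21/4 = 5.25

Step 2 — sample variances and covariances s[i,j] = (1/(n-1)) · Σ_k (x_{k,i} - mean_i) · (x_{k,j} - mean_j), with n-1 = 3:
  s[U,U] = ((-1.25)·(-1.25) + (1.75)·(1.75) + (-2.25)·(-2.25) + (1.75)·(1.75)) / 3 = 12.75/3 = 4.25
  s[U,V] = ((-1.25)·(-3.25) + (1.75)·(2.75) + (-2.25)·(2.75) + (1.75)·(-2.25)) / 3 = -1.25/3 = -0.4167
  s[V,V] = ((-3.25)·(-3.25) + (2.75)·(2.75) + (2.75)·(2.75) + (-2.25)·(-2.25)) / 3 = 30.75/3 = 10.25
  Sample standard deviations s_i = √(s[i,i]):
  s(U) = √(4.25) = 2.0616
  s(V) = √(10.25) = 3.2016

Step 3 — r_{ij} = s_{ij} / (s_i · s_j):
  r[U,U] = 1 (diagonal).
  r[U,V] = -0.4167 / (2.0616 · 3.2016) = -0.4167 / 6.6002 = -0.0631
  r[V,V] = 1 (diagonal).

R is symmetric with unit diagonal. Assembling:

R = [[1, -0.0631],
 [-0.0631, 1]]


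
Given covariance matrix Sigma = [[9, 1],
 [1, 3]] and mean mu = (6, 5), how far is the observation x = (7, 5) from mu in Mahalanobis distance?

Step 1 — centre the observation: (x - mu) = (1, 0).

Step 2 — invert Sigma. det(Sigma) = 9·3 - (1)² = 26.
  Sigma^{-1} = (1/det) · [[d, -b], [-b, a]] = [[0.1154, -0.0385],
 [-0.0385, 0.3462]].

Step 3 — form the quadratic (x - mu)^T · Sigma^{-1} · (x - mu):
  Sigma^{-1} · (x - mu) = (0.1154, -0.0385).
  (x - mu)^T · [Sigma^{-1} · (x - mu)] = (1)·(0.1154) + (0)·(-0.0385) = 0.1154.

Step 4 — take square root: d = √(0.1154) ≈ 0.3397.

d(x, mu) = √(0.1154) ≈ 0.3397


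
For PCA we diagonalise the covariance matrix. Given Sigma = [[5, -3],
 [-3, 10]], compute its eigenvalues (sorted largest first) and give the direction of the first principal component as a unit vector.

Step 1 — characteristic polynomial of 2×2 Sigma:
  det(Sigma - λI) = λ² - trace · λ + det = 0.
  trace = 5 + 10 = 15, det = 5·10 - (-3)² = 41.
Step 2 — discriminant:
  Δ = trace² - 4·det = 225 - 164 = 61.
Step 3 — eigenvalues:
  λ = (trace ± √Δ)/2 = (15 ± 7.8102)/2,
  λ_1 = 11.4051,  λ_2 = 3.5949.

Step 4 — unit eigenvector for λ_1: solve (Sigma - λ_1 I)v = 0. First row:
  (5 - 11.4051)·v_x + (-3)·v_y = 0, i.e. (-6.4051)·v_x + (-3)·v_y = 0,
  so v ∝ (b, λ_1 - a) = (-3, 6.4051); multiply by -1 so the first entry is positive: u = (3, -6.4051).
  ||u|| = √((3)² + (-6.4051)²) = √(50.0256) ≈ 7.0729,
  v_1 = u/||u|| ≈ (0.4242, -0.9056) (||v_1|| = 1).

λ_1 = 11.4051,  λ_2 = 3.5949;  v_1 ≈ (0.4242, -0.9056)


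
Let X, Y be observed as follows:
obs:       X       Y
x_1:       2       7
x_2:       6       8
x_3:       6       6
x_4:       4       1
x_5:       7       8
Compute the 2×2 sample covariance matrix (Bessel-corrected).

Step 1 — column means:
  mean(X) = (2 + 6 + 6 + 4 + 7) / 5 = 25/5 = 5
  mean(Y) = (7 + 8 + 6 + 1 + 8) / 5 = 30/5 = 6

Step 2 — sample covariance S[i,j] = (1/(n-1)) · Σ_k (x_{k,i} - mean_i) · (x_{k,j} - mean_j), with n-1 = 4.
  S[X,X] = ((-3)·(-3) + (1)·(1) + (1)·(1) + (-1)·(-1) + (2)·(2)) / 4 = 16/4 = 4
  S[X,Y] = ((-3)·(1) + (1)·(2) + (1)·(0) + (-1)·(-5) + (2)·(2)) / 4 = 8/4 = 2
  S[Y,Y] = ((1)·(1) + (2)·(2) + (0)·(0) + (-5)·(-5) + (2)·(2)) / 4 = 34/4 = 8.5

S is symmetric (S[j,i] = S[i,j]). Assembling:

S = [[4, 2],
 [2, 8.5]]


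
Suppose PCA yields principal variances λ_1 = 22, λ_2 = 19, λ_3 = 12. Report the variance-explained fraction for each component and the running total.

Step 1 — total variance = trace(Sigma) = Σ λ_i = 22 + 19 + 12 = 53.

Step 2 — fraction explained by component i = λ_i / Σ λ:
  PC1: 22/53 = 0.4151
  PC2: 19/53 = 0.3585
  PC3: 12/53 = 0.2264

Step 3 — cumulative fraction after k components = (λ_1 + ... + λ_k) / Σ λ:
  k = 1: 22/53 = 0.4151
  k = 2: (22 + 19)/53 = 41/53 = 0.7736
  k = 3: (22 + 19 + 12)/53 = 53/53 = 1

Summary (fraction, with percent):

explained: PC1 0.4151 (41.51%), PC2 0.3585 (35.85%), PC3 0.2264 (22.64%);  cumulative: 0.4151, 0.7736, 1


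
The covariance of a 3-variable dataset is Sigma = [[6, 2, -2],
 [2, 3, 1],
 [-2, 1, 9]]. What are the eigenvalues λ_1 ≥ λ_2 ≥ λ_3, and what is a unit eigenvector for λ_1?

Step 1 — characteristic polynomial p(λ) = det(λI - Sigma) = λ³ - tr·λ² + c_1·λ - det, where tr = trace, c_1 = sum of the principal 2×2 minors, det = det(Sigma):
  tr = 6 + 3 + 9 = 18,
  c_1 = (6·3 - (2)²) + (6·9 - (-2)²) + (3·9 - (1)²) = 14 + 50 + 26 = 90,
  det = 6·(3·9 - (1)²) - (2)·((2)·9 - (1)·(-2)) + (-2)·((2)·(1) - 3·(-2)) = 6·(26) - (2)·(20) + (-2)·(8) = 100.
  So p(λ) = λ³ - 18λ² + 90λ - 100.
Step 2 — look for an integer root (rational root theorem: any rational root is an integer divisor of 100). Testing λ = 10:
  p(10) = 1000 - 1800 + 900 - 100 = 0  ✓
  Dividing out (λ - 10): p(λ) = (λ - 10)(λ² - 8λ + 10).
Step 3 — remaining eigenvalues from the quadratic λ² - 8λ + 10 = 0:
  Δ = 8² - 4·10 = 64 - 40 = 24,  λ = (8 ± √24)/2 = (8 ± 4.899)/2 ≈ 6.4495 or 1.5505.
  Sorted: λ_1 = 10,  λ_2 = 6.4495,  λ_3 = 1.5505  (check: sum = 18 = tr ✓).

Step 4 — unit eigenvector for λ_1 = 10: v spans the null space of (Sigma - λ_1 I), whose rows are
  r_1 = (-4, 2, -2),  r_2 = (2, -7, 1),  r_3 = (-2, 1, -1).
  v is orthogonal to every row, so take v ∝ r_1 × r_2 = ((2)·(1) - (-2)·(-7), (-2)·(2) - (-4)·(1), (-4)·(-7) - (2)·(2)) = (-12, 0, 24).
  Rescale (divide by 12; multiply by -1 so the first nonzero entry is positive): u = (1, 0, -2).
  ||u|| = √((1)² + (0)² + (-2)²) = √(5) ≈ 2.2361,  v_1 = u/||u|| ≈ (0.4472, 0, -0.8944) (||v_1|| = 1).

λ_1 = 10,  λ_2 = 6.4495,  λ_3 = 1.5505;  v_1 ≈ (0.4472, 0, -0.8944)


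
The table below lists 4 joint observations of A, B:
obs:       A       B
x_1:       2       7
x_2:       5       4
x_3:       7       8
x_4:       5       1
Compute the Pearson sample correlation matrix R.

Step 1 — column means:
  mean(A) = (2 + 5 + 7 + 5) / 4 = 19/4 = 4.75
  mean(B) = (7 + 4 + 8 + 1) / 4 = 20/4 = 5

Step 2 — sample variances and covariances s[i,j] = (1/(n-1)) · Σ_k (x_{k,i} - mean_i) · (x_{k,j} - mean_j), with n-1 = 3:
  s[A,A] = ((-2.75)·(-2.75) + (0.25)·(0.25) + (2.25)·(2.25) + (0.25)·(0.25)) / 3 = 12.75/3 = 4.25
  s[A,B] = ((-2.75)·(2) + (0.25)·(-1) + (2.25)·(3) + (0.25)·(-4)) / 3 = 0/3 = 0
  s[B,B] = ((2)·(2) + (-1)·(-1) + (3)·(3) + (-4)·(-4)) / 3 = 30/3 = 10
  Sample standard deviations s_i = √(s[i,i]):
  s(A) = √(4.25) = 2.0616
  s(B) = √(10) = 3.1623

Step 3 — r_{ij} = s_{ij} / (s_i · s_j):
  r[A,A] = 1 (diagonal).
  r[A,B] = 0 / (2.0616 · 3.1623) = 0 / 6.5192 = 0
  r[B,B] = 1 (diagonal).

R is symmetric with unit diagonal. Assembling:

R = [[1, 0],
 [0, 1]]


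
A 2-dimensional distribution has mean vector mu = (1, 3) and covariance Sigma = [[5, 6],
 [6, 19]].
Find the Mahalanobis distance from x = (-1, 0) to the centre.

Step 1 — centre the observation: (x - mu) = (-2, -3).

Step 2 — invert Sigma. det(Sigma) = 5·19 - (6)² = 59.
  Sigma^{-1} = (1/det) · [[d, -b], [-b, a]] = [[0.322, -0.1017],
 [-0.1017, 0.0847]].

Step 3 — form the quadratic (x - mu)^T · Sigma^{-1} · (x - mu):
  Sigma^{-1} · (x - mu) = (-0.339, -0.0508).
  (x - mu)^T · [Sigma^{-1} · (x - mu)] = (-2)·(-0.339) + (-3)·(-0.0508) = 0.8305.

Step 4 — take square root: d = √(0.8305) ≈ 0.9113.

d(x, mu) = √(0.8305) ≈ 0.9113


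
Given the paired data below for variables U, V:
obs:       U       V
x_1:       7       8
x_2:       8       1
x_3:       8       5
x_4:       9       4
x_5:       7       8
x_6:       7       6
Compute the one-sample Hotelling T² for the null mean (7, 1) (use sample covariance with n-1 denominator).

Step 1 — sample mean vector:
  mean(U) = (7 + 8 + 8 + 9 + 7 + 7) / 6 = 46/6 = 7.6667
  mean(V) = (8 + 1 + 5 + 4 + 8 + 6) / 6 = 32/6 = 5.3333
  x̄ = (7.6667, 5.3333),  deviation x̄ - mu_0 = (7.6667, 5.3333) - (7, 1) = (0.6667, 4.3333).

Step 2 — sample covariance matrix, S[i,j] = (1/(n-1)) · Σ_k (x_{k,i} - mean_i) · (x_{k,j} - mean_j), divisor n-1 = 5:
  S[U,U] = ((-0.6667)·(-0.6667) + (0.3333)·(0.3333) + (0.3333)·(0.3333) + (1.3333)·(1.3333) + (-0.6667)·(-0.6667) + (-0.6667)·(-0.6667)) / 5 = 3.3333/5 = 0.6667
  S[U,V] = ((-0.6667)·(2.6667) + (0.3333)·(-4.3333) + (0.3333)·(-0.3333) + (1.3333)·(-1.3333) + (-0.6667)·(2.6667) + (-0.6667)·(0.6667)) / 5 = -7.3333/5 = -1.4667
  S[V,V] = ((2.6667)·(2.6667) + (-4.3333)·(-4.3333) + (-0.3333)·(-0.3333) + (-1.3333)·(-1.3333) + (2.6667)·(2.6667) + (0.6667)·(0.6667)) / 5 = 35.3333/5 = 7.0667
  S = [[0.6667, -1.4667],
 [-1.4667, 7.0667]].

Step 3 — invert S. det(S) = 0.6667·7.0667 - (-1.4667)² = 2.56.
  S^{-1} = (1/det) · [[d, -b], [-b, a]] = [[2.7604, 0.5729],
 [0.5729, 0.2604]].

Step 4 — quadratic form (x̄ - mu_0)^T · S^{-1} · (x̄ - mu_0):
  S^{-1} · (x̄ - mu_0) = (4.3229, 1.5104),
  (x̄ - mu_0)^T · [...] = (0.6667)·(4.3229) + (4.3333)·(1.5104) = 9.4271.

Step 5 — scale by n: T² = 6 · 9.4271 = 56.5625.

T² ≈ 56.5625


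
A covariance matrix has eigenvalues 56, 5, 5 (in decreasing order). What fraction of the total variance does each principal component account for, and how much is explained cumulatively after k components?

Step 1 — total variance = trace(Sigma) = Σ λ_i = 56 + 5 + 5 = 66.

Step 2 — fraction explained by component i = λ_i / Σ λ:
  PC1: 56/66 = 0.8485
  PC2: 5/66 = 0.0758
  PC3: 5/66 = 0.0758

Step 3 — cumulative fraction after k components = (λ_1 + ... + λ_k) / Σ λ:
  k = 1: 56/66 = 0.8485
  k = 2: (56 + 5)/66 = 61/66 = 0.9242
  k = 3: (56 + 5 + 5)/66 = 66/66 = 1

Summary (fraction, with percent):

explained: PC1 0.8485 (84.85%), PC2 0.0758 (7.58%), PC3 0.0758 (7.58%);  cumulative: 0.8485, 0.9242, 1


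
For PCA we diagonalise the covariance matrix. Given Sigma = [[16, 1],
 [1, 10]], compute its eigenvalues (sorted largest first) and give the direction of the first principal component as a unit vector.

Step 1 — characteristic polynomial of 2×2 Sigma:
  det(Sigma - λI) = λ² - trace · λ + det = 0.
  trace = 16 + 10 = 26, det = 16·10 - (1)² = 159.
Step 2 — discriminant:
  Δ = trace² - 4·det = 676 - 636 = 40.
Step 3 — eigenvalues:
  λ = (trace ± √Δ)/2 = (26 ± 6.3246)/2,
  λ_1 = 16.1623,  λ_2 = 9.8377.

Step 4 — unit eigenvector for λ_1: solve (Sigma - λ_1 I)v = 0. First row:
  (16 - 16.1623)·v_x + (1)·v_y = 0, i.e. (-0.1623)·v_x + (1)·v_y = 0,
  so v ∝ (b, λ_1 - a) = (1, 0.1623) = u.
  ||u|| = √((1)² + (0.1623)²) = √(1.0263) ≈ 1.0131,
  v_1 = u/||u|| ≈ (0.9871, 0.1602) (||v_1|| = 1).

λ_1 = 16.1623,  λ_2 = 9.8377;  v_1 ≈ (0.9871, 0.1602)


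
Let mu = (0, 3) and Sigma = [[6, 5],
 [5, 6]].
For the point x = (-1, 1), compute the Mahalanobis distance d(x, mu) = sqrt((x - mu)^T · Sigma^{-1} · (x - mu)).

Step 1 — centre the observation: (x - mu) = (-1, -2).

Step 2 — invert Sigma. det(Sigma) = 6·6 - (5)² = 11.
  Sigma^{-1} = (1/det) · [[d, -b], [-b, a]] = [[0.5455, -0.4545],
 [-0.4545, 0.5455]].

Step 3 — form the quadratic (x - mu)^T · Sigma^{-1} · (x - mu):
  Sigma^{-1} · (x - mu) = (0.3636, -0.6364).
  (x - mu)^T · [Sigma^{-1} · (x - mu)] = (-1)·(0.3636) + (-2)·(-0.6364) = 0.9091.

Step 4 — take square root: d = √(0.9091) ≈ 0.9535.

d(x, mu) = √(0.9091) ≈ 0.9535


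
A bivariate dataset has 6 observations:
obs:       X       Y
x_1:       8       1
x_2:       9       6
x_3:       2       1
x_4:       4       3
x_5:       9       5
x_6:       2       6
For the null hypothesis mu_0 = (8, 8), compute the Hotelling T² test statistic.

Step 1 — sample mean vector:
  mean(X) = (8 + 9 + 2 + 4 + 9 + 2) / 6 = 34/6 = 5.6667
  mean(Y) = (1 + 6 + 1 + 3 + 5 + 6) / 6 = 22/6 = 3.6667
  x̄ = (5.6667, 3.6667),  deviation x̄ - mu_0 = (5.6667, 3.6667) - (8, 8) = (-2.3333, -4.3333).

Step 2 — sample covariance matrix, S[i,j] = (1/(n-1)) · Σ_k (x_{k,i} - mean_i) · (x_{k,j} - mean_j), divisor n-1 = 5:
  S[X,X] = ((2.3333)·(2.3333) + (3.3333)·(3.3333) + (-3.6667)·(-3.6667) + (-1.6667)·(-1.6667) + (3.3333)·(3.3333) + (-3.6667)·(-3.6667)) / 5 = 57.3333/5 = 11.4667
  S[X,Y] = ((2.3333)·(-2.6667) + (3.3333)·(2.3333) + (-3.6667)·(-2.6667) + (-1.6667)·(-0.6667) + (3.3333)·(1.3333) + (-3.6667)·(2.3333)) / 5 = 8.3333/5 = 1.6667
  S[Y,Y] = ((-2.6667)·(-2.6667) + (2.3333)·(2.3333) + (-2.6667)·(-2.6667) + (-0.6667)·(-0.6667) + (1.3333)·(1.3333) + (2.3333)·(2.3333)) / 5 = 27.3333/5 = 5.4667
  S = [[11.4667, 1.6667],
 [1.6667, 5.4667]].

Step 3 — invert S. det(S) = 11.4667·5.4667 - (1.6667)² = 59.9067.
  S^{-1} = (1/det) · [[d, -b], [-b, a]] = [[0.0913, -0.0278],
 [-0.0278, 0.1914]].

Step 4 — quadratic form (x̄ - mu_0)^T · S^{-1} · (x̄ - mu_0):
  S^{-1} · (x̄ - mu_0) = (-0.0924, -0.7645),
  (x̄ - mu_0)^T · [...] = (-2.3333)·(-0.0924) + (-4.3333)·(-0.7645) = 3.5285.

Step 5 — scale by n: T² = 6 · 3.5285 = 21.1707.

T² ≈ 21.1707


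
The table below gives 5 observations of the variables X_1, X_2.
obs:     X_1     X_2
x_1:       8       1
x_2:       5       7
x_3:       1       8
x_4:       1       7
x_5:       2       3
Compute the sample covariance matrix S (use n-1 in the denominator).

Step 1 — column means:
  mean(X_1) = (8 + 5 + 1 + 1 + 2) / 5 = 17/5 = 3.4
  mean(X_2) = (1 + 7 + 8 + 7 + 3) / 5 = 26/5 = 5.2

Step 2 — sample covariance S[i,j] = (1/(n-1)) · Σ_k (x_{k,i} - mean_i) · (x_{k,j} - mean_j), with n-1 = 4.
  S[X_1,X_1] = ((4.6)·(4.6) + (1.6)·(1.6) + (-2.4)·(-2.4) + (-2.4)·(-2.4) + (-1.4)·(-1.4)) / 4 = 37.2/4 = 9.3
  S[X_1,X_2] = ((4.6)·(-4.2) + (1.6)·(1.8) + (-2.4)·(2.8) + (-2.4)·(1.8) + (-1.4)·(-2.2)) / 4 = -24.4/4 = -6.1
  S[X_2,X_2] = ((-4.2)·(-4.2) + (1.8)·(1.8) + (2.8)·(2.8) + (1.8)·(1.8) + (-2.2)·(-2.2)) / 4 = 36.8/4 = 9.2

S is symmetric (S[j,i] = S[i,j]). Assembling:

S = [[9.3, -6.1],
 [-6.1, 9.2]]


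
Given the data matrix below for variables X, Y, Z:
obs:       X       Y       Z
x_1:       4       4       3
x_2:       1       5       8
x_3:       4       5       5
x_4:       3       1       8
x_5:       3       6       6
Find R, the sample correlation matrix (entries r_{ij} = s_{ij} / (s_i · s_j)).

Step 1 — column means:
  mean(X) = (4 + 1 + 4 + 3 + 3) / 5 = 15/5 = 3
  mean(Y) = (4 + 5 + 5 + 1 + 6) / 5 = 21/5 = 4.2
  mean(Z) = (3 + 8 + 5 + 8 + 6) / 5 = 30/5 = 6

Step 2 — sample variances and covariances s[i,j] = (1/(n-1)) · Σ_k (x_{k,i} - mean_i) · (x_{k,j} - mean_j), with n-1 = 4:
  s[X,X] = ((1)·(1) + (-2)·(-2) + (1)·(1) + (0)·(0) + (0)·(0)) / 4 = 6/4 = 1.5
  s[X,Y] = ((1)·(-0.2) + (-2)·(0.8) + (1)·(0.8) + (0)·(-3.2) + (0)·(1.8)) / 4 = -1/4 = -0.25
  s[X,Z] = ((1)·(-3) + (-2)·(2) + (1)·(-1) + (0)·(2) + (0)·(0)) / 4 = -8/4 = -2
  s[Y,Y] = ((-0.2)·(-0.2) + (0.8)·(0.8) + (0.8)·(0.8) + (-3.2)·(-3.2) + (1.8)·(1.8)) / 4 = 14.8/4 = 3.7
  s[Y,Z] = ((-0.2)·(-3) + (0.8)·(2) + (0.8)·(-1) + (-3.2)·(2) + (1.8)·(0)) / 4 = -5/4 = -1.25
  s[Z,Z] = ((-3)·(-3) + (2)·(2) + (-1)·(-1) + (2)·(2) + (0)·(0)) / 4 = 18/4 = 4.5
  Sample standard deviations s_i = √(s[i,i]):
  s(X) = √(1.5) = 1.2247
  s(Y) = √(3.7) = 1.9235
  s(Z) = √(4.5) = 2.1213

Step 3 — r_{ij} = s_{ij} / (s_i · s_j):
  r[X,X] = 1 (diagonal).
  r[X,Y] = -0.25 / (1.2247 · 1.9235) = -0.25 / 2.3558 = -0.1061
  r[X,Z] = -2 / (1.2247 · 2.1213) = -2 / 2.5981 = -0.7698
  r[Y,Y] = 1 (diagonal).
  r[Y,Z] = -1.25 / (1.9235 · 2.1213) = -1.25 / 4.0804 = -0.3063
  r[Z,Z] = 1 (diagonal).

R is symmetric with unit diagonal. Assembling:

R = [[1, -0.1061, -0.7698],
 [-0.1061, 1, -0.3063],
 [-0.7698, -0.3063, 1]]


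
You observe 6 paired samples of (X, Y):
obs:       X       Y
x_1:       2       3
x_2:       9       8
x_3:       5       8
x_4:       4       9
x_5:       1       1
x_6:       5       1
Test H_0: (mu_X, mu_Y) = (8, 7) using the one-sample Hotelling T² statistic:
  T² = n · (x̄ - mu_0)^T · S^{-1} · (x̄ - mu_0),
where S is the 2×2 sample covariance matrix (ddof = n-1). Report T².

Step 1 — sample mean vector:
  mean(X) = (2 + 9 + 5 + 4 + 1 + 5) / 6 = 26/6 = 4.3333
  mean(Y) = (3 + 8 + 8 + 9 + 1 + 1) / 6 = 30/6 = 5
  x̄ = (4.3333, 5),  deviation x̄ - mu_0 = (4.3333, 5) - (8, 7) = (-3.6667, -2).

Step 2 — sample covariance matrix, S[i,j] = (1/(n-1)) · Σ_k (x_{k,i} - mean_i) · (x_{k,j} - mean_j), divisor n-1 = 5:
  S[X,X] = ((-2.3333)·(-2.3333) + (4.6667)·(4.6667) + (0.6667)·(0.6667) + (-0.3333)·(-0.3333) + (-3.3333)·(-3.3333) + (0.6667)·(0.6667)) / 5 = 39.3333/5 = 7.8667
  S[X,Y] = ((-2.3333)·(-2) + (4.6667)·(3) + (0.6667)·(3) + (-0.3333)·(4) + (-3.3333)·(-4) + (0.6667)·(-4)) / 5 = 30/5 = 6
  S[Y,Y] = ((-2)·(-2) + (3)·(3) + (3)·(3) + (4)·(4) + (-4)·(-4) + (-4)·(-4)) / 5 = 70/5 = 14
  S = [[7.8667, 6],
 [6, 14]].

Step 3 — invert S. det(S) = 7.8667·14 - (6)² = 74.1333.
  S^{-1} = (1/det) · [[d, -b], [-b, a]] = [[0.1888, -0.0809],
 [-0.0809, 0.1061]].

Step 4 — quadratic form (x̄ - mu_0)^T · S^{-1} · (x̄ - mu_0):
  S^{-1} · (x̄ - mu_0) = (-0.5306, 0.0845),
  (x̄ - mu_0)^T · [...] = (-3.6667)·(-0.5306) + (-2)·(0.0845) = 1.7764.

Step 5 — scale by n: T² = 6 · 1.7764 = 10.6583.

T² ≈ 10.6583


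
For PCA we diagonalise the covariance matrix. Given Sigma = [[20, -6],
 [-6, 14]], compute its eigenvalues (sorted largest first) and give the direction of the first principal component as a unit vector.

Step 1 — characteristic polynomial of 2×2 Sigma:
  det(Sigma - λI) = λ² - trace · λ + det = 0.
  trace = 20 + 14 = 34, det = 20·14 - (-6)² = 244.
Step 2 — discriminant:
  Δ = trace² - 4·det = 1156 - 976 = 180.
Step 3 — eigenvalues:
  λ = (trace ± √Δ)/2 = (34 ± 13.4164)/2,
  λ_1 = 23.7082,  λ_2 = 10.2918.

Step 4 — unit eigenvector for λ_1: solve (Sigma - λ_1 I)v = 0. First row:
  (20 - 23.7082)·v_x + (-6)·v_y = 0, i.e. (-3.7082)·v_x + (-6)·v_y = 0,
  so v ∝ (b, λ_1 - a) = (-6, 3.7082); multiply by -1 so the first entry is positive: u = (6, -3.7082).
  ||u|| = √((6)² + (-3.7082)²) = √(49.7508) ≈ 7.0534,
  v_1 = u/||u|| ≈ (0.8507, -0.5257) (||v_1|| = 1).

λ_1 = 23.7082,  λ_2 = 10.2918;  v_1 ≈ (0.8507, -0.5257)


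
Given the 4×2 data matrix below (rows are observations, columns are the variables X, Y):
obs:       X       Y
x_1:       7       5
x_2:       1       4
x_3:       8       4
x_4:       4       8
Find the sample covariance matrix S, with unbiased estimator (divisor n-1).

Step 1 — column means:
  mean(X) = (7 + 1 + 8 + 4) / 4 = 20/4 = 5
  mean(Y) = (5 + 4 + 4 + 8) / 4 = 21/4 = 5.25

Step 2 — sample covariance S[i,j] = (1/(n-1)) · Σ_k (x_{k,i} - mean_i) · (x_{k,j} - mean_j), with n-1 = 3.
  S[X,X] = ((2)·(2) + (-4)·(-4) + (3)·(3) + (-1)·(-1)) / 3 = 30/3 = 10
  S[X,Y] = ((2)·(-0.25) + (-4)·(-1.25) + (3)·(-1.25) + (-1)·(2.75)) / 3 = -2/3 = -0.6667
  S[Y,Y] = ((-0.25)·(-0.25) + (-1.25)·(-1.25) + (-1.25)·(-1.25) + (2.75)·(2.75)) / 3 = 10.75/3 = 3.5833

S is symmetric (S[j,i] = S[i,j]). Assembling:

S = [[10, -0.6667],
 [-0.6667, 3.5833]]


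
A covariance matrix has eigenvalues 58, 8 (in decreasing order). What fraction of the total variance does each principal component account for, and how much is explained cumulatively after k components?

Step 1 — total variance = trace(Sigma) = Σ λ_i = 58 + 8 = 66.

Step 2 — fraction explained by component i = λ_i / Σ λ:
  PC1: 58/66 = 0.8788
  PC2: 8/66 = 0.1212

Step 3 — cumulative fraction after k components = (λ_1 + ... + λ_k) / Σ λ:
  k = 1: 58/66 = 0.8788
  k = 2: (58 + 8)/66 = 66/66 = 1

Summary (fraction, with percent):

explained: PC1 0.8788 (87.88%), PC2 0.1212 (12.12%);  cumulative: 0.8788, 1
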